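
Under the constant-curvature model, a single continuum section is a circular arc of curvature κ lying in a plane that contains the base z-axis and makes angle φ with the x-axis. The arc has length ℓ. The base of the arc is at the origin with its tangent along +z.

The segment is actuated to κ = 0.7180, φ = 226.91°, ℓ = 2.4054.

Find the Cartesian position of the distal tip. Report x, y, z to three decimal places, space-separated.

-1.100 -1.175 1.376

θ = κ·ℓ = 0.7180 × 2.4054 = 1.72708 rad
ρ = (1 − cos θ)/κ = (1 − -0.15565)/0.7180 = 1.60953
z = sin θ / κ = 0.98781/0.7180 = 1.37578
x = ρ cos φ = 1.60953 × cos(226.91°) = -1.09955
y = ρ sin φ = 1.60953 × sin(226.91°) = -1.17541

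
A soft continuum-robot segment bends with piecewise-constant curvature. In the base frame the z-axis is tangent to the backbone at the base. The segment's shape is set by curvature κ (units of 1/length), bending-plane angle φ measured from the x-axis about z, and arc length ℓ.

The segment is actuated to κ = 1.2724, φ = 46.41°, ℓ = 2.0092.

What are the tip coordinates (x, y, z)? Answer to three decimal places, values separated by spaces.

0.994 1.044 0.434

θ = κ·ℓ = 1.2724 × 2.0092 = 2.55651 rad
ρ = (1 − cos θ)/κ = (1 − -0.83366)/1.2724 = 1.44111
z = sin θ / κ = 0.55227/1.2724 = 0.43404
x = ρ cos φ = 1.44111 × cos(46.41°) = 0.99363
y = ρ sin φ = 1.44111 × sin(46.41°) = 1.04378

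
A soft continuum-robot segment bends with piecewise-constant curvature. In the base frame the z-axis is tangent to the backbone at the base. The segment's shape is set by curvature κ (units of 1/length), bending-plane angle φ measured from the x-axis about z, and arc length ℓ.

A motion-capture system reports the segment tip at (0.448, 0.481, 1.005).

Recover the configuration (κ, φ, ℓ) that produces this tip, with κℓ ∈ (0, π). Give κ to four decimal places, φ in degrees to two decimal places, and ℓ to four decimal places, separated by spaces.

ρ = √(x²+y²) = √(0.448² + 0.481²) = 0.65732
φ = atan2(y, x) mod 360° = atan2(0.481, 0.448) = 47.0344°
|p|² = ρ² + z² = 0.65732² + 1.005² = 1.44209
κ = 2ρ / |p|² = 2×0.65732 / 1.44209 = 0.91162
θ = 2·atan2(ρ, z) = 2·atan2(0.65732, 1.005) = 1.15843 rad
ℓ = θ/κ = 1.15843/0.91162 = 1.27074

0.9116 47.03 1.2707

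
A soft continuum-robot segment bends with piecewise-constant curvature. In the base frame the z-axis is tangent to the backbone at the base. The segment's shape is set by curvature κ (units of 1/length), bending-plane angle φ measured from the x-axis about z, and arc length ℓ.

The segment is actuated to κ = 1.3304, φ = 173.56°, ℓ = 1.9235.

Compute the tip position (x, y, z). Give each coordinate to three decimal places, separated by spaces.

-1.371 0.155 0.414

θ = κ·ℓ = 1.3304 × 1.9235 = 2.55902 rad
ρ = (1 − cos θ)/κ = (1 − -0.83505)/1.3304 = 1.37932
z = sin θ / κ = 0.55017/1.3304 = 0.41354
x = ρ cos φ = 1.37932 × cos(173.56°) = -1.37062
y = ρ sin φ = 1.37932 × sin(173.56°) = 0.15471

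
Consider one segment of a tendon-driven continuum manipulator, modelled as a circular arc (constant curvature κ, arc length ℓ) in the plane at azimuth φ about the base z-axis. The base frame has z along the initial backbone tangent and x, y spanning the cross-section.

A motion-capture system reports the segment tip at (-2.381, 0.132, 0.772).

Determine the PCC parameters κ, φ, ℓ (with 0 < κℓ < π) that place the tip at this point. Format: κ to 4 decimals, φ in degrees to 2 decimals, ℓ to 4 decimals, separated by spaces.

ρ = √(x²+y²) = √(-2.381² + 0.132²) = 2.38466
φ = atan2(y, x) mod 360° = atan2(0.132, -2.381) = 176.8268°
|p|² = ρ² + z² = 2.38466² + 0.772² = 6.28257
κ = 2ρ / |p|² = 2×2.38466 / 6.28257 = 0.75913
θ = 2·atan2(ρ, z) = 2·atan2(2.38466, 0.772) = 2.51542 rad
ℓ = θ/κ = 2.51542/0.75913 = 3.31353

0.7591 176.83 3.3135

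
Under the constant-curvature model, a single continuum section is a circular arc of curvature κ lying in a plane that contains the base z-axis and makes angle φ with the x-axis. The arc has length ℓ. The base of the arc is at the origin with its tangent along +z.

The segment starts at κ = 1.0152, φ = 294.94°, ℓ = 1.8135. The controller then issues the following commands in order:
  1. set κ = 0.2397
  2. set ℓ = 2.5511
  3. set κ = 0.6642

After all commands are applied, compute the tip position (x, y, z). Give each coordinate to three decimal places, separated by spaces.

0.713 -1.534 1.494

initial: κ=1.0152, φ=294.94°, ℓ=1.8135
cmd 1: set κ=0.2397 → (κ,φ,ℓ)=(0.2397,294.94°,1.8135) → tip=(0.1636,-0.3518,1.7569)
cmd 2: set ℓ=2.5511 → (κ,φ,ℓ)=(0.2397,294.94°,2.5511) → tip=(0.3188,-0.6855,2.3951)
cmd 3: set κ=0.6642 → (κ,φ,ℓ)=(0.6642,294.94°,2.5511) → tip=(0.7131,-1.5335,1.4941)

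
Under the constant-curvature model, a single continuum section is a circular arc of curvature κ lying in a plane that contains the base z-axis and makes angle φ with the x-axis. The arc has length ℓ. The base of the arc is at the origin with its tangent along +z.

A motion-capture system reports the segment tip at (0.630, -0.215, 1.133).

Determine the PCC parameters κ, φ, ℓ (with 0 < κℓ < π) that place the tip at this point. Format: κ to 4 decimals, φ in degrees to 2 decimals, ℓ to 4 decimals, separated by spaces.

ρ = √(x²+y²) = √(0.630² + -0.215²) = 0.66568
φ = atan2(y, x) mod 360° = atan2(-0.215, 0.630) = 341.1568°
|p|² = ρ² + z² = 0.66568² + 1.133² = 1.72681
κ = 2ρ / |p|² = 2×0.66568 / 1.72681 = 0.77099
θ = 2·atan2(ρ, z) = 2·atan2(0.66568, 1.133) = 1.06241 rad
ℓ = θ/κ = 1.06241/0.77099 = 1.37798

0.7710 341.16 1.3780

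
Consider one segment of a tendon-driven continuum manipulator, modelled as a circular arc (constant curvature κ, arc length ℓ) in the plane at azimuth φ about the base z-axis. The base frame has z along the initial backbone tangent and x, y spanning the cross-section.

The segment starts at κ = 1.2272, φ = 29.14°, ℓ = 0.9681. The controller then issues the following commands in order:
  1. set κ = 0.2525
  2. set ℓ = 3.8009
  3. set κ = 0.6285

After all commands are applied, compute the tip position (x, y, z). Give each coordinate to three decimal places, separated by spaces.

2.404 1.340 1.088

initial: κ=1.2272, φ=29.14°, ℓ=0.9681
cmd 1: set κ=0.2525 → (κ,φ,ℓ)=(0.2525,29.14°,0.9681) → tip=(0.1028,0.0573,0.9585)
cmd 2: set ℓ=3.8009 → (κ,φ,ℓ)=(0.2525,29.14°,3.8009) → tip=(1.4745,0.8220,3.2437)
cmd 3: set κ=0.6285 → (κ,φ,ℓ)=(0.6285,29.14°,3.8009) → tip=(2.4040,1.3402,1.0877)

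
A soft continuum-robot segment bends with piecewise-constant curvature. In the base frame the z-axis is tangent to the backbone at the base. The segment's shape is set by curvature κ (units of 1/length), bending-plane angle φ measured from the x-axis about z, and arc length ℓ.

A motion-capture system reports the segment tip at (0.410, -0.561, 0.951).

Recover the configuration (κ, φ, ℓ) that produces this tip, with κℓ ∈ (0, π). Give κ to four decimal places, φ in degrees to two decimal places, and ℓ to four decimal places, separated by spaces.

1.0018 306.16 1.2598

ρ = √(x²+y²) = √(0.410² + -0.561²) = 0.69485
φ = atan2(y, x) mod 360° = atan2(-0.561, 0.410) = 306.1607°
|p|² = ρ² + z² = 0.69485² + 0.951² = 1.38722
κ = 2ρ / |p|² = 2×0.69485 / 1.38722 = 1.00179
θ = 2·atan2(ρ, z) = 2·atan2(0.69485, 0.951) = 1.26201 rad
ℓ = θ/κ = 1.26201/1.00179 = 1.25975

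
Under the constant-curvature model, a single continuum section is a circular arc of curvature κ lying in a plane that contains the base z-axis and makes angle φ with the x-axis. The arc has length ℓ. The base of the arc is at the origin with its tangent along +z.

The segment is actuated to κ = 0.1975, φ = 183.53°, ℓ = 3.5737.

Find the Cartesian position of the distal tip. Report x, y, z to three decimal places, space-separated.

-1.207 -0.074 3.284

θ = κ·ℓ = 0.1975 × 3.5737 = 0.70581 rad
ρ = (1 − cos θ)/κ = (1 − 0.76109)/0.1975 = 1.20968
z = sin θ / κ = 0.64865/0.1975 = 3.28429
x = ρ cos φ = 1.20968 × cos(183.53°) = -1.20738
y = ρ sin φ = 1.20968 × sin(183.53°) = -0.07448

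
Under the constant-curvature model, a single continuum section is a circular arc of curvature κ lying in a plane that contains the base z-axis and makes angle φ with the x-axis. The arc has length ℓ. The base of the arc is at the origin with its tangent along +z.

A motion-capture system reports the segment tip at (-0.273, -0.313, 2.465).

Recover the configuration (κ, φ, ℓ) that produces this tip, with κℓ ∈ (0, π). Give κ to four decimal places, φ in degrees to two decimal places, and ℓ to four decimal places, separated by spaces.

0.1329 228.90 2.5114

ρ = √(x²+y²) = √(-0.273² + -0.313²) = 0.41533
φ = atan2(y, x) mod 360° = atan2(-0.313, -0.273) = 228.9049°
|p|² = ρ² + z² = 0.41533² + 2.465² = 6.24872
κ = 2ρ / |p|² = 2×0.41533 / 6.24872 = 0.13293
θ = 2·atan2(ρ, z) = 2·atan2(0.41533, 2.465) = 0.33385 rad
ℓ = θ/κ = 0.33385/0.13293 = 2.51139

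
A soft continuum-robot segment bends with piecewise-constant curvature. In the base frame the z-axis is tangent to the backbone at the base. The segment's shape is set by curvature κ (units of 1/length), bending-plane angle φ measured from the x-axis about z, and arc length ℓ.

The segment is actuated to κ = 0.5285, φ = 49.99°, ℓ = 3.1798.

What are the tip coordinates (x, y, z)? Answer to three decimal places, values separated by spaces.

θ = κ·ℓ = 0.5285 × 3.1798 = 1.68052 rad
ρ = (1 − cos θ)/κ = (1 − -0.10951)/0.5285 = 2.09935
z = sin θ / κ = 0.99399/0.5285 = 1.88077
x = ρ cos φ = 2.09935 × cos(49.99°) = 1.34972
y = ρ sin φ = 2.09935 × sin(49.99°) = 1.60796

1.350 1.608 1.881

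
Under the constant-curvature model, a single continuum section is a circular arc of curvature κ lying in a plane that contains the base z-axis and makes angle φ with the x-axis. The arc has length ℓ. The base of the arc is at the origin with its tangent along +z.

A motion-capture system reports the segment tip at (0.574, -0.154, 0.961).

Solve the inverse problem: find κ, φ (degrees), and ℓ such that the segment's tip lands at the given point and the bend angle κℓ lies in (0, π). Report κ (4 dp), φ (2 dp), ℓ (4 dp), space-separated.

ρ = √(x²+y²) = √(0.574² + -0.154²) = 0.59430
φ = atan2(y, x) mod 360° = atan2(-0.154, 0.574) = 344.9816°
|p|² = ρ² + z² = 0.59430² + 0.961² = 1.27671
κ = 2ρ / |p|² = 2×0.59430 / 1.27671 = 0.93098
θ = 2·atan2(ρ, z) = 2·atan2(0.59430, 0.961) = 1.10770 rad
ℓ = θ/κ = 1.10770/0.93098 = 1.18982

0.9310 344.98 1.1898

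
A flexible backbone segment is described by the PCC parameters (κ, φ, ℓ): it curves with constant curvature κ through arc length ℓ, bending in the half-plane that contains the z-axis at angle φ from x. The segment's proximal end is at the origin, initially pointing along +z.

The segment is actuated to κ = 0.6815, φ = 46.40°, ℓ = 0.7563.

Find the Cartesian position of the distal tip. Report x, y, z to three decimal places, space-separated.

0.131 0.138 0.723

θ = κ·ℓ = 0.6815 × 0.7563 = 0.51542 rad
ρ = (1 − cos θ)/κ = (1 − 0.87009)/0.6815 = 0.19063
z = sin θ / κ = 0.49290/0.6815 = 0.72326
x = ρ cos φ = 0.19063 × cos(46.40°) = 0.13146
y = ρ sin φ = 0.19063 × sin(46.40°) = 0.13805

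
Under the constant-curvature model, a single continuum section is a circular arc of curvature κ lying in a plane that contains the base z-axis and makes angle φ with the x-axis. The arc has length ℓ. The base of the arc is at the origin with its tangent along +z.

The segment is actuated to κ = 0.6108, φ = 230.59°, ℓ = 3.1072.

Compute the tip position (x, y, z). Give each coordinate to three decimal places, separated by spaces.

θ = κ·ℓ = 0.6108 × 3.1072 = 1.89788 rad
ρ = (1 − cos θ)/κ = (1 − -0.32128)/0.6108 = 2.16320
z = sin θ / κ = 0.94698/0.6108 = 1.55040
x = ρ cos φ = 2.16320 × cos(230.59°) = -1.37334
y = ρ sin φ = 2.16320 × sin(230.59°) = -1.67134

-1.373 -1.671 1.550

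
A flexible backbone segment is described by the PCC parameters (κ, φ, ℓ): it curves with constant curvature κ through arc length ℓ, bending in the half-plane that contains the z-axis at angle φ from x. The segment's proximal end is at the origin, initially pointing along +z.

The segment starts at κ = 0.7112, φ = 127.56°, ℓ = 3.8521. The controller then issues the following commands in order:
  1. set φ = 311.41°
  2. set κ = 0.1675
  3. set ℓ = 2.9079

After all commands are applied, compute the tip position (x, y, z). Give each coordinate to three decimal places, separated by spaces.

0.459 -0.521 2.794

initial: κ=0.7112, φ=127.56°, ℓ=3.8521
cmd 1: set φ=311.41° → (κ,φ,ℓ)=(0.7112,311.41°,3.8521) → tip=(1.7859,-2.0250,0.5501)
cmd 2: set κ=0.1675 → (κ,φ,ℓ)=(0.1675,311.41°,3.8521) → tip=(0.7939,-0.9002,3.5903)
cmd 3: set ℓ=2.9079 → (κ,φ,ℓ)=(0.1675,311.41°,2.9079) → tip=(0.4592,-0.5207,2.7943)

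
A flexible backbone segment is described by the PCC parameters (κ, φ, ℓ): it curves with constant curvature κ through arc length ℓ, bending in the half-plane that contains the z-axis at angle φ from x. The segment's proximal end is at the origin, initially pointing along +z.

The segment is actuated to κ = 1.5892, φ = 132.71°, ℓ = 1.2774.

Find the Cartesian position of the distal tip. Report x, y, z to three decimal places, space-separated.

-0.616 0.667 0.564

θ = κ·ℓ = 1.5892 × 1.2774 = 2.03004 rad
ρ = (1 − cos θ)/κ = (1 − -0.44327)/1.5892 = 0.90818
z = sin θ / κ = 0.89639/1.5892 = 0.56405
x = ρ cos φ = 0.90818 × cos(132.71°) = -0.61601
y = ρ sin φ = 0.90818 × sin(132.71°) = 0.66732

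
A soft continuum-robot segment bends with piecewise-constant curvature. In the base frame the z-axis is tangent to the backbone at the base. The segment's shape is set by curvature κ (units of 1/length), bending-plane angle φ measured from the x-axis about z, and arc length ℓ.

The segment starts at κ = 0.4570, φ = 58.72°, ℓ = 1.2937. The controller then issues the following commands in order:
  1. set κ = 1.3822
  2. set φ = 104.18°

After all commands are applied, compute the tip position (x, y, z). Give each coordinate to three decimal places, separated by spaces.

-0.215 0.853 0.706

initial: κ=0.4570, φ=58.72°, ℓ=1.2937
cmd 1: set κ=1.3822 → (κ,φ,ℓ)=(1.3822,58.72°,1.2937) → tip=(0.4567,0.7517,0.7065)
cmd 2: set φ=104.18° → (κ,φ,ℓ)=(1.3822,104.18°,1.2937) → tip=(-0.2155,0.8527,0.7065)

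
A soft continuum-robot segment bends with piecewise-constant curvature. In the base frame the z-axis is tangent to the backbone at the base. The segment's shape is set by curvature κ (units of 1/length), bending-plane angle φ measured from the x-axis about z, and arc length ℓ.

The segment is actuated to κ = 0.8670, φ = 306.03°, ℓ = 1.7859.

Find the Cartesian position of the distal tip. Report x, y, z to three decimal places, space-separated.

0.663 -0.912 1.153

θ = κ·ℓ = 0.8670 × 1.7859 = 1.54838 rad
ρ = (1 − cos θ)/κ = (1 − 0.02242)/0.8670 = 1.12754
z = sin θ / κ = 0.99975/0.8670 = 1.15311
x = ρ cos φ = 1.12754 × cos(306.03°) = 0.66323
y = ρ sin φ = 1.12754 × sin(306.03°) = -0.91186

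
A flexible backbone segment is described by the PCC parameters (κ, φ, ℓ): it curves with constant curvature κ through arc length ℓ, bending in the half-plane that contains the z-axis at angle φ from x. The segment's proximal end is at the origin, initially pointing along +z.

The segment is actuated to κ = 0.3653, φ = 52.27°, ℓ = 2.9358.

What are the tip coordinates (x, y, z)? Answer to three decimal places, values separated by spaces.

θ = κ·ℓ = 0.3653 × 2.9358 = 1.07245 rad
ρ = (1 − cos θ)/κ = (1 − 0.47798)/0.3653 = 1.42903
z = sin θ / κ = 0.87837/0.3653 = 2.40453
x = ρ cos φ = 1.42903 × cos(52.27°) = 0.87448
y = ρ sin φ = 1.42903 × sin(52.27°) = 1.13022

0.874 1.130 2.405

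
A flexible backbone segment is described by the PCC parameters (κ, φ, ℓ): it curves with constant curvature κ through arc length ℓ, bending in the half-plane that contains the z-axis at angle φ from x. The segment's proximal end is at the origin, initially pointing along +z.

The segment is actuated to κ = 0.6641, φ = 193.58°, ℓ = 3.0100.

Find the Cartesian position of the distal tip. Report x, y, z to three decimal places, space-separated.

-2.071 -0.500 1.370

θ = κ·ℓ = 0.6641 × 3.0100 = 1.99894 rad
ρ = (1 − cos θ)/κ = (1 − -0.41518)/0.6641 = 2.13098
z = sin θ / κ = 0.90974/0.6641 = 1.36988
x = ρ cos φ = 2.13098 × cos(193.58°) = -2.07140
y = ρ sin φ = 2.13098 × sin(193.58°) = -0.50036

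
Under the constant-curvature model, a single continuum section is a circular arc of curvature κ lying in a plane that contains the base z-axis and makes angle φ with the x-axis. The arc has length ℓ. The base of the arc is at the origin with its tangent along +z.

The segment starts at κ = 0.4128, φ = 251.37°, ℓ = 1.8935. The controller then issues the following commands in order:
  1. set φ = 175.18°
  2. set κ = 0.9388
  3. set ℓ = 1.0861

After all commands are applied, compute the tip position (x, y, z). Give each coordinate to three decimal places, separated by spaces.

initial: κ=0.4128, φ=251.37°, ℓ=1.8935
cmd 1: set φ=175.18° → (κ,φ,ℓ)=(0.4128,175.18°,1.8935) → tip=(-0.7006,0.0591,1.7065)
cmd 2: set κ=0.9388 → (κ,φ,ℓ)=(0.9388,175.18°,1.8935) → tip=(-1.2794,0.1079,1.0425)
cmd 3: set ℓ=1.0861 → (κ,φ,ℓ)=(0.9388,175.18°,1.0861) → tip=(-0.5056,0.0426,0.9075)

-0.506 0.043 0.907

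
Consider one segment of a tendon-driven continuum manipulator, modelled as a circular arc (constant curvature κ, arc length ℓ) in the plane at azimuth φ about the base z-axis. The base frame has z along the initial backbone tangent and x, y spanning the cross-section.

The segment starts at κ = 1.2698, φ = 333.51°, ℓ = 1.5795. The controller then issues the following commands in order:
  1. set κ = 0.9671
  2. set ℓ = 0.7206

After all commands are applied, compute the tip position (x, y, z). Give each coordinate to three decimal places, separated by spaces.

0.216 -0.108 0.664

initial: κ=1.2698, φ=333.51°, ℓ=1.5795
cmd 1: set κ=0.9671 → (κ,φ,ℓ)=(0.9671,333.51°,1.5795) → tip=(0.8854,-0.4413,1.0331)
cmd 2: set ℓ=0.7206 → (κ,φ,ℓ)=(0.9671,333.51°,0.7206) → tip=(0.2158,-0.1075,0.6637)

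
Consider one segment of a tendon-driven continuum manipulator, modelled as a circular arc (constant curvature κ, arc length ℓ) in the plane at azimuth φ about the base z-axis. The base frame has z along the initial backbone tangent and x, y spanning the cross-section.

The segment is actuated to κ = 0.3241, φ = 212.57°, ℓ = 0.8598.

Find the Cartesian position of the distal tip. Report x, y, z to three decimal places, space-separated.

θ = κ·ℓ = 0.3241 × 0.8598 = 0.27866 rad
ρ = (1 − cos θ)/κ = (1 − 0.96142)/0.3241 = 0.11902
z = sin θ / κ = 0.27507/0.3241 = 0.84872
x = ρ cos φ = 0.11902 × cos(212.57°) = -0.10030
y = ρ sin φ = 0.11902 × sin(212.57°) = -0.06407

-0.100 -0.064 0.849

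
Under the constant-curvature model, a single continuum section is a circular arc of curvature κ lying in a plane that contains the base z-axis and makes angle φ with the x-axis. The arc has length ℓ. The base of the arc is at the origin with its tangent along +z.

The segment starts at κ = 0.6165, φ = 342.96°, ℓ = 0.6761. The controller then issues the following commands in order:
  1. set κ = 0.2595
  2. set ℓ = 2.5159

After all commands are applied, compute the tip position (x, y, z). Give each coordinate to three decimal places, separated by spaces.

initial: κ=0.6165, φ=342.96°, ℓ=0.6761
cmd 1: set κ=0.2595 → (κ,φ,ℓ)=(0.2595,342.96°,0.6761) → tip=(0.0566,-0.0173,0.6726)
cmd 2: set ℓ=2.5159 → (κ,φ,ℓ)=(0.2595,342.96°,2.5159) → tip=(0.7577,-0.2322,2.3409)

0.758 -0.232 2.341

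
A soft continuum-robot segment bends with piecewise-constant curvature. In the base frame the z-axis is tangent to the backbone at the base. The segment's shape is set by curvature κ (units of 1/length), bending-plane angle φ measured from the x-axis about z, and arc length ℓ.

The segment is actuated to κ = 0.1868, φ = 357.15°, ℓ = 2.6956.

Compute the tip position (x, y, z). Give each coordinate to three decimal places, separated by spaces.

θ = κ·ℓ = 0.1868 × 2.6956 = 0.50354 rad
ρ = (1 − cos θ)/κ = (1 − 0.87588)/0.1868 = 0.66445
z = sin θ / κ = 0.48253/0.1868 = 2.58312
x = ρ cos φ = 0.66445 × cos(357.15°) = 0.66363
y = ρ sin φ = 0.66445 × sin(357.15°) = -0.03304

0.664 -0.033 2.583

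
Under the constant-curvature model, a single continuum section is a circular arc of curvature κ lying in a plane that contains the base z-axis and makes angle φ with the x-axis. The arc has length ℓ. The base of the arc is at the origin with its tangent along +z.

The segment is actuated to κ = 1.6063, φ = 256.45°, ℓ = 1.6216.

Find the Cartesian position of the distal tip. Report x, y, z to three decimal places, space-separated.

-0.271 -1.125 0.318

θ = κ·ℓ = 1.6063 × 1.6216 = 2.60478 rad
ρ = (1 − cos θ)/κ = (1 − -0.85934)/1.6063 = 1.15753
z = sin θ / κ = 0.51140/1.6063 = 0.31837
x = ρ cos φ = 1.15753 × cos(256.45°) = -0.27120
y = ρ sin φ = 1.15753 × sin(256.45°) = -1.12531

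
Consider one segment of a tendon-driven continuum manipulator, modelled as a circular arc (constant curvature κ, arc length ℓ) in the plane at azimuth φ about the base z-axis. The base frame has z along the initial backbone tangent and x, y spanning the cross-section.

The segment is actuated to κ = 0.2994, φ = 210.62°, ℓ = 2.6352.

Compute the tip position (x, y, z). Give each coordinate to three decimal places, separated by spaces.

-0.849 -0.503 2.370

θ = κ·ℓ = 0.2994 × 2.6352 = 0.78898 rad
ρ = (1 − cos θ)/κ = (1 − 0.70457)/0.2994 = 0.98674
z = sin θ / κ = 0.70963/0.2994 = 2.37019
x = ρ cos φ = 0.98674 × cos(210.62°) = -0.84915
y = ρ sin φ = 0.98674 × sin(210.62°) = -0.50259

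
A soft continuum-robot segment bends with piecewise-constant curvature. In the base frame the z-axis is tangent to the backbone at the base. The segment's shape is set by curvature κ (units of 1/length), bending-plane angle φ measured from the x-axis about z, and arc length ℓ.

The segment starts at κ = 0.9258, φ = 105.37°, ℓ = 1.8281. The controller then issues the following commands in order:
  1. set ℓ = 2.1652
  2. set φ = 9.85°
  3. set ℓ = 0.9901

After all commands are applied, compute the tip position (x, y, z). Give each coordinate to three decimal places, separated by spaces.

initial: κ=0.9258, φ=105.37°, ℓ=1.8281
cmd 1: set ℓ=2.1652 → (κ,φ,ℓ)=(0.9258,105.37°,2.1652) → tip=(-0.4066,1.4792,0.9801)
cmd 2: set φ=9.85° → (κ,φ,ℓ)=(0.9258,9.85°,2.1652) → tip=(1.5115,0.2624,0.9801)
cmd 3: set ℓ=0.9901 → (κ,φ,ℓ)=(0.9258,9.85°,0.9901) → tip=(0.4166,0.0723,0.8572)

0.417 0.072 0.857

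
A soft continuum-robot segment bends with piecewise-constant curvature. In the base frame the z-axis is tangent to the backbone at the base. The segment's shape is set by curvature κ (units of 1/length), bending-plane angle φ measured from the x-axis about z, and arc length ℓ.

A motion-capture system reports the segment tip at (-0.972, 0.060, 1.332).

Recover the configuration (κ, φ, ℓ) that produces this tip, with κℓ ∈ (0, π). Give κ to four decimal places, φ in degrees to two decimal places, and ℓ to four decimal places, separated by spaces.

ρ = √(x²+y²) = √(-0.972² + 0.060²) = 0.97385
φ = atan2(y, x) mod 360° = atan2(0.060, -0.972) = 176.4677°
|p|² = ρ² + z² = 0.97385² + 1.332² = 2.72261
κ = 2ρ / |p|² = 2×0.97385 / 2.72261 = 0.71538
θ = 2·atan2(ρ, z) = 2·atan2(0.97385, 1.332) = 1.26261 rad
ℓ = θ/κ = 1.26261/0.71538 = 1.76496

0.7154 176.47 1.7650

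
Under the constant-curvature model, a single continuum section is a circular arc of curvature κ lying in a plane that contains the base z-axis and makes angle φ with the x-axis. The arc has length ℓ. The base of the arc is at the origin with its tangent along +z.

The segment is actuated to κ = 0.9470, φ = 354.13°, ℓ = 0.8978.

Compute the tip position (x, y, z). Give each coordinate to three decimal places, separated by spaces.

θ = κ·ℓ = 0.9470 × 0.8978 = 0.85022 rad
ρ = (1 − cos θ)/κ = (1 − 0.65982)/0.9470 = 0.35922
z = sin θ / κ = 0.75142/0.9470 = 0.79348
x = ρ cos φ = 0.35922 × cos(354.13°) = 0.35733
y = ρ sin φ = 0.35922 × sin(354.13°) = -0.03674

0.357 -0.037 0.793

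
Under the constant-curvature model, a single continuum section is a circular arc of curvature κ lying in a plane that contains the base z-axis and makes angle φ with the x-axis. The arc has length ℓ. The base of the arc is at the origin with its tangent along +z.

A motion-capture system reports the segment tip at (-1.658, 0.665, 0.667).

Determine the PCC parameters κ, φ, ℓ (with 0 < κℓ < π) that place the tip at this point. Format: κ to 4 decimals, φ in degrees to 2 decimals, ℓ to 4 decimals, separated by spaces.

0.9826 158.14 2.4699

ρ = √(x²+y²) = √(-1.658² + 0.665²) = 1.78639
φ = atan2(y, x) mod 360° = atan2(0.665, -1.658) = 158.1450°
|p|² = ρ² + z² = 1.78639² + 0.667² = 3.63608
κ = 2ρ / |p|² = 2×1.78639 / 3.63608 = 0.98259
θ = 2·atan2(ρ, z) = 2·atan2(1.78639, 0.667) = 2.42690 rad
ℓ = θ/κ = 2.42690/0.98259 = 2.46989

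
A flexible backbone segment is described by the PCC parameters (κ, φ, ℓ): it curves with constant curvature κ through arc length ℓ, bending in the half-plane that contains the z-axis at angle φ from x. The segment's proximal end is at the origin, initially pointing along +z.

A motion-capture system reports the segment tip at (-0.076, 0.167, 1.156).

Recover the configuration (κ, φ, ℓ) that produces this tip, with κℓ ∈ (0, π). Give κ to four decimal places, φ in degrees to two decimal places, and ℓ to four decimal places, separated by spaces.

0.2679 114.47 1.1753

ρ = √(x²+y²) = √(-0.076² + 0.167²) = 0.18348
φ = atan2(y, x) mod 360° = atan2(0.167, -0.076) = 114.4698°
|p|² = ρ² + z² = 0.18348² + 1.156² = 1.37000
κ = 2ρ / |p|² = 2×0.18348 / 1.37000 = 0.26785
θ = 2·atan2(ρ, z) = 2·atan2(0.18348, 1.156) = 0.31481 rad
ℓ = θ/κ = 0.31481/0.26785 = 1.17532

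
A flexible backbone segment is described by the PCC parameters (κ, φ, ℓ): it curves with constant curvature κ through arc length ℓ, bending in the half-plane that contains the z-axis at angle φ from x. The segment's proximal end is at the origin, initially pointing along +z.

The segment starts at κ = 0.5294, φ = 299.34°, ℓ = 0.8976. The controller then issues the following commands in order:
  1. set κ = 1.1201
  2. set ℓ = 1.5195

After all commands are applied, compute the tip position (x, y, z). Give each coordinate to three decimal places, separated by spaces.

initial: κ=0.5294, φ=299.34°, ℓ=0.8976
cmd 1: set κ=1.1201 → (κ,φ,ℓ)=(1.1201,299.34°,0.8976) → tip=(0.2031,-0.3613,0.7538)
cmd 2: set ℓ=1.5195 → (κ,φ,ℓ)=(1.1201,299.34°,1.5195) → tip=(0.4947,-0.8801,0.8851)

0.495 -0.880 0.885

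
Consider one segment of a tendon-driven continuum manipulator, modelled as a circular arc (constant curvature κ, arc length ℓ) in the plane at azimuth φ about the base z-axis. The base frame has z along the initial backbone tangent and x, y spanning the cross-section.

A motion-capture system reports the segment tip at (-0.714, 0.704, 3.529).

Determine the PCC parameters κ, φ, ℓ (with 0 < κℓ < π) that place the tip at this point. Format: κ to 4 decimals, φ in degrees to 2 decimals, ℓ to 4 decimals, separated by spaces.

ρ = √(x²+y²) = √(-0.714² + 0.704²) = 1.00270
φ = atan2(y, x) mod 360° = atan2(0.704, -0.714) = 135.4041°
|p|² = ρ² + z² = 1.00270² + 3.529² = 13.45925
κ = 2ρ / |p|² = 2×1.00270 / 13.45925 = 0.14900
θ = 2·atan2(ρ, z) = 2·atan2(1.00270, 3.529) = 0.55367 rad
ℓ = θ/κ = 0.55367/0.14900 = 3.71597

0.1490 135.40 3.7160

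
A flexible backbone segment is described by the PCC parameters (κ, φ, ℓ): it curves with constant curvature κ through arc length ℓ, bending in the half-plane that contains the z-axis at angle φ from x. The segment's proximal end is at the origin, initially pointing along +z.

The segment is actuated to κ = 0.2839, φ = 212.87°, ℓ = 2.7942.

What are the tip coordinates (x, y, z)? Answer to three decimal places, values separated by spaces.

-0.883 -0.571 2.510

θ = κ·ℓ = 0.2839 × 2.7942 = 0.79327 rad
ρ = (1 − cos θ)/κ = (1 − 0.70152)/0.2839 = 1.05137
z = sin θ / κ = 0.71265/0.2839 = 2.51023
x = ρ cos φ = 1.05137 × cos(212.87°) = -0.88305
y = ρ sin φ = 1.05137 × sin(212.87°) = -0.57061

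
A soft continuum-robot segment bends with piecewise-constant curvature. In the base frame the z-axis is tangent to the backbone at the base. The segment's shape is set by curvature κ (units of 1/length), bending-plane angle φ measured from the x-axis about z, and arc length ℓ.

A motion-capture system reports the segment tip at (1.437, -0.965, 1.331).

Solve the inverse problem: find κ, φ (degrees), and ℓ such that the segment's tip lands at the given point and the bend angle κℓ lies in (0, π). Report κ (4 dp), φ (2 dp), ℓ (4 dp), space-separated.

ρ = √(x²+y²) = √(1.437² + -0.965²) = 1.73095
φ = atan2(y, x) mod 360° = atan2(-0.965, 1.437) = 326.1171°
|p|² = ρ² + z² = 1.73095² + 1.331² = 4.76776
κ = 2ρ / |p|² = 2×1.73095 / 4.76776 = 0.72611
θ = 2·atan2(ρ, z) = 2·atan2(1.73095, 1.331) = 1.83057 rad
ℓ = θ/κ = 1.83057/0.72611 = 2.52107

0.7261 326.12 2.5211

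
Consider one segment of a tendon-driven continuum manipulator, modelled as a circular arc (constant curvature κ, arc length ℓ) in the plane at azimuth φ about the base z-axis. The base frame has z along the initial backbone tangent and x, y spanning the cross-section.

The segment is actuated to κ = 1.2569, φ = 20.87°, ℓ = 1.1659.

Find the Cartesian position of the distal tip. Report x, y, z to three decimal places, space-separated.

0.665 0.254 0.791

θ = κ·ℓ = 1.2569 × 1.1659 = 1.46542 rad
ρ = (1 − cos θ)/κ = (1 − 0.10518)/1.2569 = 0.71192
z = sin θ / κ = 0.99445/1.2569 = 0.79120
x = ρ cos φ = 0.71192 × cos(20.87°) = 0.66522
y = ρ sin φ = 0.71192 × sin(20.87°) = 0.25362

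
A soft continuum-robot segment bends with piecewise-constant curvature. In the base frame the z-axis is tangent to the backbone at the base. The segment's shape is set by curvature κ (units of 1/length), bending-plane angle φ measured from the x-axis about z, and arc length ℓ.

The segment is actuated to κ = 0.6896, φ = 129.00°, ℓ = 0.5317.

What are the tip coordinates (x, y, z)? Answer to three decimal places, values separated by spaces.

-0.061 0.075 0.520

θ = κ·ℓ = 0.6896 × 0.5317 = 0.36666 rad
ρ = (1 − cos θ)/κ = (1 − 0.93353)/0.6896 = 0.09639
z = sin θ / κ = 0.35850/0.6896 = 0.51987
x = ρ cos φ = 0.09639 × cos(129.00°) = -0.06066
y = ρ sin φ = 0.09639 × sin(129.00°) = 0.07491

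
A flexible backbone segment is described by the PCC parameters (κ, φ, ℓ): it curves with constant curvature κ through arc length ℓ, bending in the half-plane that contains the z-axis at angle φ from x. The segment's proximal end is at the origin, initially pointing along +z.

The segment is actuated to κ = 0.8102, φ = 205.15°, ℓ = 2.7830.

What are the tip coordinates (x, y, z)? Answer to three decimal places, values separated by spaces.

θ = κ·ℓ = 0.8102 × 2.7830 = 2.25479 rad
ρ = (1 − cos θ)/κ = (1 − -0.63189)/0.8102 = 2.01418
z = sin θ / κ = 0.77506/0.8102 = 0.95662
x = ρ cos φ = 2.01418 × cos(205.15°) = -1.82323
y = ρ sin φ = 2.01418 × sin(205.15°) = -0.85601

-1.823 -0.856 0.957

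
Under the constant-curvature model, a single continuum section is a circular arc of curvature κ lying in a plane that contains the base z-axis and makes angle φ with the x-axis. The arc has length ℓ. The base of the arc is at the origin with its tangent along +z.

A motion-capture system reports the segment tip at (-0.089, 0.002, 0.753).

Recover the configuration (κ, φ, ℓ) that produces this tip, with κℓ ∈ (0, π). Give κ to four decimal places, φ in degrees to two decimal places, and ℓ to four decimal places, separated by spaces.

ρ = √(x²+y²) = √(-0.089² + 0.002²) = 0.08902
φ = atan2(y, x) mod 360° = atan2(0.002, -0.089) = 178.7127°
|p|² = ρ² + z² = 0.08902² + 0.753² = 0.57493
κ = 2ρ / |p|² = 2×0.08902 / 0.57493 = 0.30968
θ = 2·atan2(ρ, z) = 2·atan2(0.08902, 0.753) = 0.23536 rad
ℓ = θ/κ = 0.23536/0.30968 = 0.76000

0.3097 178.71 0.7600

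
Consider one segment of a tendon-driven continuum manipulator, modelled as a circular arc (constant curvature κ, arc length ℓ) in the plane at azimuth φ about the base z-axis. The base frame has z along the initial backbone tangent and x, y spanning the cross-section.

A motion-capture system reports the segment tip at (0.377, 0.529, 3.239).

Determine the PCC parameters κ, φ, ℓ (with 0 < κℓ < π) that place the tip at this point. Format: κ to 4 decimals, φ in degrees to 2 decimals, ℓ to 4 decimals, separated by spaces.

ρ = √(x²+y²) = √(0.377² + 0.529²) = 0.64959
φ = atan2(y, x) mod 360° = atan2(0.529, 0.377) = 54.5238°
|p|² = ρ² + z² = 0.64959² + 3.239² = 10.91309
κ = 2ρ / |p|² = 2×0.64959 / 10.91309 = 0.11905
θ = 2·atan2(ρ, z) = 2·atan2(0.64959, 3.239) = 0.39586 rad
ℓ = θ/κ = 0.39586/0.11905 = 3.32517

0.1190 54.52 3.3252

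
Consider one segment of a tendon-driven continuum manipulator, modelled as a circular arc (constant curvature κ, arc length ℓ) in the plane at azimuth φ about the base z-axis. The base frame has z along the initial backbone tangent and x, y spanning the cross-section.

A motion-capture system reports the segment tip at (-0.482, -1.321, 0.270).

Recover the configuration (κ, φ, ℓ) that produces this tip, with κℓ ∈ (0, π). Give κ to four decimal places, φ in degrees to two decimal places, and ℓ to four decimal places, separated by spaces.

1.3717 249.95 2.0137

ρ = √(x²+y²) = √(-0.482² + -1.321²) = 1.40619
φ = atan2(y, x) mod 360° = atan2(-1.321, -0.482) = 249.9542°
|p|² = ρ² + z² = 1.40619² + 0.270² = 2.05027
κ = 2ρ / |p|² = 2×1.40619 / 2.05027 = 1.37171
θ = 2·atan2(ρ, z) = 2·atan2(1.40619, 0.270) = 2.76219 rad
ℓ = θ/κ = 2.76219/1.37171 = 2.01368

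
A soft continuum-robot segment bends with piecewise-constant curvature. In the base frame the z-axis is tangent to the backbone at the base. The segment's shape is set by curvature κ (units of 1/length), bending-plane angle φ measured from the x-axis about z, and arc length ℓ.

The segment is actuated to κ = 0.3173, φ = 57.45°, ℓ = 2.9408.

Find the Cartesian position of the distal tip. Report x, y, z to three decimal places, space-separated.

0.686 1.075 2.532

θ = κ·ℓ = 0.3173 × 2.9408 = 0.93312 rad
ρ = (1 − cos θ)/κ = (1 − 0.59533)/0.3173 = 1.27534
z = sin θ / κ = 0.80348/0.3173 = 2.53224
x = ρ cos φ = 1.27534 × cos(57.45°) = 0.68618
y = ρ sin φ = 1.27534 × sin(57.45°) = 1.07502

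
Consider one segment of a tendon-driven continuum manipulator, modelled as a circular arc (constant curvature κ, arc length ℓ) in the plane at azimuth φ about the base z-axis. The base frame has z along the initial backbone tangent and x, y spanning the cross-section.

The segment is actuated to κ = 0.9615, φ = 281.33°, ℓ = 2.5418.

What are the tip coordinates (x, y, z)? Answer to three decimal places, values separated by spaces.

0.361 -1.801 0.668

θ = κ·ℓ = 0.9615 × 2.5418 = 2.44394 rad
ρ = (1 − cos θ)/κ = (1 − -0.76635)/0.9615 = 1.83708
z = sin θ / κ = 0.64242/0.9615 = 0.66814
x = ρ cos φ = 1.83708 × cos(281.33°) = 0.36091
y = ρ sin φ = 1.83708 × sin(281.33°) = -1.80128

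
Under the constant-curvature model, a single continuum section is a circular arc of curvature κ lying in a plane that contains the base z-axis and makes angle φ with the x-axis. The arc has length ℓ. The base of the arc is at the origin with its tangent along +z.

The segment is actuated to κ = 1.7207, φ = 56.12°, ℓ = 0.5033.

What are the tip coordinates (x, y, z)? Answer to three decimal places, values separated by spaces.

0.114 0.170 0.443

θ = κ·ℓ = 1.7207 × 0.5033 = 0.86603 rad
ρ = (1 − cos θ)/κ = (1 − 0.64786)/1.7207 = 0.20465
z = sin θ / κ = 0.76176/1.7207 = 0.44270
x = ρ cos φ = 0.20465 × cos(56.12°) = 0.11408
y = ρ sin φ = 0.20465 × sin(56.12°) = 0.16990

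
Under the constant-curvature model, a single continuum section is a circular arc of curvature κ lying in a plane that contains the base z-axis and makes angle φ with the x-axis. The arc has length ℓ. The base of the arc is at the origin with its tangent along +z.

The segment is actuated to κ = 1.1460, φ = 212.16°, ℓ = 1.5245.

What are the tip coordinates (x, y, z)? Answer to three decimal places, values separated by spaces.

-0.868 -0.546 0.859

θ = κ·ℓ = 1.1460 × 1.5245 = 1.74708 rad
ρ = (1 − cos θ)/κ = (1 − -0.17537)/1.1460 = 1.02563
z = sin θ / κ = 0.98450/1.1460 = 0.85908
x = ρ cos φ = 1.02563 × cos(212.16°) = -0.86826
y = ρ sin φ = 1.02563 × sin(212.16°) = -0.54593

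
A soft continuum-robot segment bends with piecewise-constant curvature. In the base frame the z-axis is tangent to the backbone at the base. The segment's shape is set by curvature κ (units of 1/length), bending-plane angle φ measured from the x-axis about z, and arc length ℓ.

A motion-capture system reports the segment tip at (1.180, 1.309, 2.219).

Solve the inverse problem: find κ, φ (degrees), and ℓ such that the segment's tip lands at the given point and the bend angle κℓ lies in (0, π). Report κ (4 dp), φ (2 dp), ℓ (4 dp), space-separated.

0.4390 47.97 3.0582

ρ = √(x²+y²) = √(1.180² + 1.309²) = 1.76235
φ = atan2(y, x) mod 360° = atan2(1.309, 1.180) = 47.9669°
|p|² = ρ² + z² = 1.76235² + 2.219² = 8.02984
κ = 2ρ / |p|² = 2×1.76235 / 8.02984 = 0.43895
θ = 2·atan2(ρ, z) = 2·atan2(1.76235, 2.219) = 1.34240 rad
ℓ = θ/κ = 1.34240/0.43895 = 3.05821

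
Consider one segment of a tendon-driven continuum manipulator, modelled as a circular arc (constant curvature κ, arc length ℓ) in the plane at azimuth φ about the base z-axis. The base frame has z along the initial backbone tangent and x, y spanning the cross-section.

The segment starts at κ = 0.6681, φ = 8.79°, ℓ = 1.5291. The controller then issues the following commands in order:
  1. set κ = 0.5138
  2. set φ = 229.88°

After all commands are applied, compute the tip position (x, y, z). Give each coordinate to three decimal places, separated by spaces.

initial: κ=0.6681, φ=8.79°, ℓ=1.5291
cmd 1: set κ=0.5138 → (κ,φ,ℓ)=(0.5138,8.79°,1.5291) → tip=(0.5637,0.0872,1.3766)
cmd 2: set φ=229.88° → (κ,φ,ℓ)=(0.5138,229.88°,1.5291) → tip=(-0.3676,-0.4362,1.3766)

-0.368 -0.436 1.377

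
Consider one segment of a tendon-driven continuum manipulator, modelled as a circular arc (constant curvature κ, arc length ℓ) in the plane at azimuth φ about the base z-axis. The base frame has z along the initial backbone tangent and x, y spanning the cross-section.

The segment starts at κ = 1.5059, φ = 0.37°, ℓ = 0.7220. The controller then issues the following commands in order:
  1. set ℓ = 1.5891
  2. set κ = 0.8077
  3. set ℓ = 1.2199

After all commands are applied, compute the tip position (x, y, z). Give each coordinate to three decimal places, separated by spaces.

initial: κ=1.5059, φ=0.37°, ℓ=0.7220
cmd 1: set ℓ=1.5891 → (κ,φ,ℓ)=(1.5059,0.37°,1.5891) → tip=(1.1506,0.0074,0.4519)
cmd 2: set κ=0.8077 → (κ,φ,ℓ)=(0.8077,0.37°,1.5891) → tip=(0.8873,0.0057,1.1873)
cmd 3: set ℓ=1.2199 → (κ,φ,ℓ)=(0.8077,0.37°,1.2199) → tip=(0.5539,0.0036,1.0319)

0.554 0.004 1.032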